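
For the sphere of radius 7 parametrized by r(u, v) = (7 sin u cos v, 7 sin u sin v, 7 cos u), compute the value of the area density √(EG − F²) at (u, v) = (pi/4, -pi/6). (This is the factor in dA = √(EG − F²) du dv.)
√(EG − F²)|_{(pi/4, -pi/6)} = 49*sqrt(2)/2

E = 49, F = 0, G = 49*sin(u)^2, so EG − F² = 2401*sin(u)^2. Taking the positive square root: √(EG − F²) = 49*Abs(sin(u)). At (u, v) = (pi/4, -pi/6): 49*sqrt(2)/2.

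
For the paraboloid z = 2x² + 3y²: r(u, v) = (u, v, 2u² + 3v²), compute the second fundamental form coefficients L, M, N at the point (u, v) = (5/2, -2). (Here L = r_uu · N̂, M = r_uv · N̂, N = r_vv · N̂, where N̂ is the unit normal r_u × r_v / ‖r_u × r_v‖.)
L = 4*sqrt(5)/35;  M = 0;  N = 6*sqrt(5)/35

Compute the unit normal N̂(u, v) = (-4*u/sqrt(16*u^2 + 36*v^2 + 1), -6*v/sqrt(16*u^2 + 36*v^2 + 1), 1/sqrt(16*u^2 + 36*v^2 + 1)), and the second partials r_uu, r_uv, r_vv. Take dot products:
  L(u, v) = r_uu · N̂ = 4/sqrt(16*u^2 + 36*v^2 + 1),
  M(u, v) = r_uv · N̂ = 0,
  N(u, v) = r_vv · N̂ = 6/sqrt(16*u^2 + 36*v^2 + 1).
Evaluating at (u, v) = (5/2, -2):
  L = 4*sqrt(5)/35, M = 0, N = 6*sqrt(5)/35.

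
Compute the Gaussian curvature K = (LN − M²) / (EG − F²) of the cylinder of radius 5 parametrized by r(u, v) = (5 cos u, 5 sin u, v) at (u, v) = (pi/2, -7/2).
K = 0

Coefficients of the first fundamental form: E = 25, F = 0, G = 1.
Coefficients of the second fundamental form: L = -5, M = 0, N = 0.
Assemble K = (LN − M²)/(EG − F²) = 0. At (u, v) = (pi/2, -7/2): K = 0.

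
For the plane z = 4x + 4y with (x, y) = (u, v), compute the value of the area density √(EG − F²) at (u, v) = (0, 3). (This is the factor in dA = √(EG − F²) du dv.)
√(EG − F²)|_{(0, 3)} = sqrt(33)

E = 17, F = 16, G = 17, so EG − F² = 33. Taking the positive square root: √(EG − F²) = sqrt(33). At (u, v) = (0, 3): sqrt(33).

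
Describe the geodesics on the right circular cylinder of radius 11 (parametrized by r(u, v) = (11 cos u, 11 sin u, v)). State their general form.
The cylinder is flat (K = 0) and locally isometric to the plane via the development (u, v) ↦ (11 u, v). Geodesics are the pre-images of straight lines: circles (v constant), vertical lines (u constant), and helices (v = c · u + d) for constants c, d.

A right cylinder has E = 11², F = 0, G = 1, so EG − F² = 11², and L = −11, M = N = 0, giving K = (LN − M²)/(EG − F²) = 0 everywhere. A flat surface is locally isometric to the Euclidean plane via the map (u, v) ↦ (11 u, v). Straight lines in the (x̃, ỹ) plane pull back to: (a) horizontal circles (v = const), (b) vertical generators (u = const), and (c) helices (11 u tan θ = v, i.e. v = c · u + d).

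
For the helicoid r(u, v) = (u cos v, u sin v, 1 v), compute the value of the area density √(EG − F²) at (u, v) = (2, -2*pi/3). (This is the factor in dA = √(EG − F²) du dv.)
√(EG − F²)|_{(2, -2*pi/3)} = sqrt(5)

E = 1, F = 0, G = u^2 + 1, so EG − F² = u^2 + 1. Taking the positive square root: √(EG − F²) = sqrt(u^2 + 1). At (u, v) = (2, -2*pi/3): sqrt(5).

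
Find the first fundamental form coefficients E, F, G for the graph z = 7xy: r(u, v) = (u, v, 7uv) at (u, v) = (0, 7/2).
E = 2405/4;  F = 0;  G = 1

Partials: r_u = (1, 0, 7*v), r_v = (0, 1, 7*u). As functions of (u, v):
  E = r_u · r_u = 49*v^2 + 1,
  F = r_u · r_v = 49*u*v,
  G = r_v · r_v = 49*u^2 + 1.
Evaluating at (u, v) = (0, 7/2): E = 2405/4, F = 0, G = 1.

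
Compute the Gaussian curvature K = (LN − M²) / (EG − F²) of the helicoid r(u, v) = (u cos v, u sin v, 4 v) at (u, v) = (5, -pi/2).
K = -16/1681

Coefficients of the first fundamental form: E = 1, F = 0, G = u^2 + 16.
Coefficients of the second fundamental form: L = 0, M = -4/sqrt(u^2 + 16), N = 0.
Assemble K = (LN − M²)/(EG − F²) = -16/(u^2 + 16)^2. At (u, v) = (5, -pi/2): K = -16/1681.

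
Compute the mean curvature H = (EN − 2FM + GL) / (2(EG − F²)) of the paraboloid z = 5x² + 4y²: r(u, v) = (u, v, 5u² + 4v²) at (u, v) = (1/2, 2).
H = 463*sqrt(282)/26508

With E = 100*u^2 + 1, F = 80*u*v, G = 64*v^2 + 1, L = 10/sqrt(100*u^2 + 64*v^2 + 1), M = 0, N = 8/sqrt(100*u^2 + 64*v^2 + 1), assemble
  H = (EN − 2FM + GL) / (2(EG − F²)) = (400*u^2 + 320*v^2 + 9)/(100*u^2 + 64*v^2 + 1)^(3/2).
At (u, v) = (1/2, 2): H = 463*sqrt(282)/26508.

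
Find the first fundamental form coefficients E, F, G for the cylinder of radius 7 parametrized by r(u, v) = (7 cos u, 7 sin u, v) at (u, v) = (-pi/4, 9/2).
E = 49;  F = 0;  G = 1

Partials: r_u = (-7*sin(u), 7*cos(u), 0), r_v = (0, 0, 1). As functions of (u, v):
  E = r_u · r_u = 49,
  F = r_u · r_v = 0,
  G = r_v · r_v = 1.
Evaluating at (u, v) = (-pi/4, 9/2): E = 49, F = 0, G = 1.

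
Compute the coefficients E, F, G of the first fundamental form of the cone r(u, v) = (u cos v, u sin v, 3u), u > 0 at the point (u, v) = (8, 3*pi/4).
E = 10;  F = 0;  G = 64

Partials: r_u = (cos(v), sin(v), 3), r_v = (-u*sin(v), u*cos(v), 0). As functions of (u, v):
  E = r_u · r_u = 10,
  F = r_u · r_v = 0,
  G = r_v · r_v = u^2.
Evaluating at (u, v) = (8, 3*pi/4): E = 10, F = 0, G = 64.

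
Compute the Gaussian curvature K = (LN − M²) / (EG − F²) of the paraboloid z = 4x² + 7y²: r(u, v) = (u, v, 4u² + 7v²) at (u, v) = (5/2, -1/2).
K = 28/50625

Coefficients of the first fundamental form: E = 64*u^2 + 1, F = 112*u*v, G = 196*v^2 + 1.
Coefficients of the second fundamental form: L = 8/sqrt(64*u^2 + 196*v^2 + 1), M = 0, N = 14/sqrt(64*u^2 + 196*v^2 + 1).
Assemble K = (LN − M²)/(EG − F²) = 112/(4096*u^4 + 25088*u^2*v^2 + 128*u^2 + 38416*v^4 + 392*v^2 + 1). At (u, v) = (5/2, -1/2): K = 28/50625.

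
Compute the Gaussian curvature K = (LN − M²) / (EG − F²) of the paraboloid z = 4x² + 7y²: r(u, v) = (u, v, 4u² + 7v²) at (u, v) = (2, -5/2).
K = 28/549081

Coefficients of the first fundamental form: E = 64*u^2 + 1, F = 112*u*v, G = 196*v^2 + 1.
Coefficients of the second fundamental form: L = 8/sqrt(64*u^2 + 196*v^2 + 1), M = 0, N = 14/sqrt(64*u^2 + 196*v^2 + 1).
Assemble K = (LN − M²)/(EG − F²) = 112/(4096*u^4 + 25088*u^2*v^2 + 128*u^2 + 38416*v^4 + 392*v^2 + 1). At (u, v) = (2, -5/2): K = 28/549081.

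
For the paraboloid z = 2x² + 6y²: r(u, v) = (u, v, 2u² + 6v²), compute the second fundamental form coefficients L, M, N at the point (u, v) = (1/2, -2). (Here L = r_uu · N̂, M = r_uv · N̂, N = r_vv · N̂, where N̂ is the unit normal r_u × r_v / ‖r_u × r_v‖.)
L = 4*sqrt(581)/581;  M = 0;  N = 12*sqrt(581)/581

Compute the unit normal N̂(u, v) = (-4*u/sqrt(16*u^2 + 144*v^2 + 1), -12*v/sqrt(16*u^2 + 144*v^2 + 1), 1/sqrt(16*u^2 + 144*v^2 + 1)), and the second partials r_uu, r_uv, r_vv. Take dot products:
  L(u, v) = r_uu · N̂ = 4/sqrt(16*u^2 + 144*v^2 + 1),
  M(u, v) = r_uv · N̂ = 0,
  N(u, v) = r_vv · N̂ = 12/sqrt(16*u^2 + 144*v^2 + 1).
Evaluating at (u, v) = (1/2, -2):
  L = 4*sqrt(581)/581, M = 0, N = 12*sqrt(581)/581.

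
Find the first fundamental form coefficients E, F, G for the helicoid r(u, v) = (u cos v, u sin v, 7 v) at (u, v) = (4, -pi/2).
E = 1;  F = 0;  G = 65

Partials: r_u = (cos(v), sin(v), 0), r_v = (-u*sin(v), u*cos(v), 7). As functions of (u, v):
  E = r_u · r_u = 1,
  F = r_u · r_v = 0,
  G = r_v · r_v = u^2 + 49.
Evaluating at (u, v) = (4, -pi/2): E = 1, F = 0, G = 65.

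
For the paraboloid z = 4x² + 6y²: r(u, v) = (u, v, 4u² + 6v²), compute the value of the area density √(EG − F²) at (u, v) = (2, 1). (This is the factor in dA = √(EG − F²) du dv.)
√(EG − F²)|_{(2, 1)} = sqrt(401)

E = 64*u^2 + 1, F = 96*u*v, G = 144*v^2 + 1, so EG − F² = 64*u^2 + 144*v^2 + 1. Taking the positive square root: √(EG − F²) = sqrt(64*u^2 + 144*v^2 + 1). At (u, v) = (2, 1): sqrt(401).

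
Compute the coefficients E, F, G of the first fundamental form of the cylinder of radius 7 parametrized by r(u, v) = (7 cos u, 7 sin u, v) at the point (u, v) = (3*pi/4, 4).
E = 49;  F = 0;  G = 1

Partials: r_u = (-7*sin(u), 7*cos(u), 0), r_v = (0, 0, 1). As functions of (u, v):
  E = r_u · r_u = 49,
  F = r_u · r_v = 0,
  G = r_v · r_v = 1.
Evaluating at (u, v) = (3*pi/4, 4): E = 49, F = 0, G = 1.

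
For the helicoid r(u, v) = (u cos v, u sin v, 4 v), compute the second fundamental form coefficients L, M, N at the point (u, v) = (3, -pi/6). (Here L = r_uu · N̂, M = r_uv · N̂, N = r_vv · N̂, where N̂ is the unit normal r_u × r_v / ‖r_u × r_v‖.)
L = 0;  M = -4/5;  N = 0

Compute the unit normal N̂(u, v) = (4*sin(v)/sqrt(u^2 + 16), -4*cos(v)/sqrt(u^2 + 16), u/sqrt(u^2 + 16)), and the second partials r_uu, r_uv, r_vv. Take dot products:
  L(u, v) = r_uu · N̂ = 0,
  M(u, v) = r_uv · N̂ = -4/sqrt(u^2 + 16),
  N(u, v) = r_vv · N̂ = 0.
Evaluating at (u, v) = (3, -pi/6):
  L = 0, M = -4/5, N = 0.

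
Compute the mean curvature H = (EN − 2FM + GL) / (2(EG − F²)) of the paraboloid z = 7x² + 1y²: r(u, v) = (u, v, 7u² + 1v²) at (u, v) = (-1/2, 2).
H = 169*sqrt(66)/4356

With E = 196*u^2 + 1, F = 28*u*v, G = 4*v^2 + 1, L = 14/sqrt(196*u^2 + 4*v^2 + 1), M = 0, N = 2/sqrt(196*u^2 + 4*v^2 + 1), assemble
  H = (EN − 2FM + GL) / (2(EG − F²)) = 4*(49*u^2 + 7*v^2 + 2)/(196*u^2 + 4*v^2 + 1)^(3/2).
At (u, v) = (-1/2, 2): H = 169*sqrt(66)/4356.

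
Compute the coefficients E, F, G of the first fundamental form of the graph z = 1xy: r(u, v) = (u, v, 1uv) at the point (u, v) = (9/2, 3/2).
E = 13/4;  F = 27/4;  G = 85/4

Partials: r_u = (1, 0, v), r_v = (0, 1, u). As functions of (u, v):
  E = r_u · r_u = v^2 + 1,
  F = r_u · r_v = u*v,
  G = r_v · r_v = u^2 + 1.
Evaluating at (u, v) = (9/2, 3/2): E = 13/4, F = 27/4, G = 85/4.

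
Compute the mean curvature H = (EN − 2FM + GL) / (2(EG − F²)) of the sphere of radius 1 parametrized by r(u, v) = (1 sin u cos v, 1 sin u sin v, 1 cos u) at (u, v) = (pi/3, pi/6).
H = -1

With E = 1, F = 0, G = sin(u)^2, L = -sin(u)/Abs(sin(u)), M = 0, N = -sin(u)^3/Abs(sin(u)), assemble
  H = (EN − 2FM + GL) / (2(EG − F²)) = -sin(u)/Abs(sin(u)).
At (u, v) = (pi/3, pi/6): H = -1.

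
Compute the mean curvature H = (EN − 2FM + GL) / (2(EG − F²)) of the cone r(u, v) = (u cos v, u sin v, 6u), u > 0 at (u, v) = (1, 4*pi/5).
H = 3*sqrt(37)/37

With E = 37, F = 0, G = u^2, L = 0, M = 0, N = 6*sqrt(37)*u^2/(37*Abs(u)), assemble
  H = (EN − 2FM + GL) / (2(EG − F²)) = 3*sqrt(37)/(37*Abs(u)).
At (u, v) = (1, 4*pi/5): H = 3*sqrt(37)/37.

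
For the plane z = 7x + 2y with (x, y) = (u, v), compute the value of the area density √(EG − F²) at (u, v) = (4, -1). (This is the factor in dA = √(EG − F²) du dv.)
√(EG − F²)|_{(4, -1)} = 3*sqrt(6)

E = 50, F = 14, G = 5, so EG − F² = 54. Taking the positive square root: √(EG − F²) = 3*sqrt(6). At (u, v) = (4, -1): 3*sqrt(6).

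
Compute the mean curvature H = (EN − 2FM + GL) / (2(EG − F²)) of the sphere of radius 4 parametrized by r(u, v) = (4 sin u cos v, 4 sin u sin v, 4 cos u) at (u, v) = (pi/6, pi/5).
H = -1/4

With E = 16, F = 0, G = 16*sin(u)^2, L = -4*sin(u)/Abs(sin(u)), M = 0, N = -4*sin(u)^3/Abs(sin(u)), assemble
  H = (EN − 2FM + GL) / (2(EG − F²)) = -sin(u)/(4*Abs(sin(u))).
At (u, v) = (pi/6, pi/5): H = -1/4.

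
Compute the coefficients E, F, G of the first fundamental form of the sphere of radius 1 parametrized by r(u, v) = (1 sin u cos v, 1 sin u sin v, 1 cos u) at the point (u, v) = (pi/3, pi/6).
E = 1;  F = 0;  G = 3/4

Partials: r_u = (cos(u)*cos(v), sin(v)*cos(u), -sin(u)), r_v = (-sin(u)*sin(v), sin(u)*cos(v), 0). As functions of (u, v):
  E = r_u · r_u = 1,
  F = r_u · r_v = 0,
  G = r_v · r_v = sin(u)^2.
Evaluating at (u, v) = (pi/3, pi/6): E = 1, F = 0, G = 3/4.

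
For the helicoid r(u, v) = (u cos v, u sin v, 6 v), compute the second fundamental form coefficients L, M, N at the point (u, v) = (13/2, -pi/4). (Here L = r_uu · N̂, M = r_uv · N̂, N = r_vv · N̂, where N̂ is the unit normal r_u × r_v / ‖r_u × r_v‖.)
L = 0;  M = -12*sqrt(313)/313;  N = 0

Compute the unit normal N̂(u, v) = (6*sin(v)/sqrt(u^2 + 36), -6*cos(v)/sqrt(u^2 + 36), u/sqrt(u^2 + 36)), and the second partials r_uu, r_uv, r_vv. Take dot products:
  L(u, v) = r_uu · N̂ = 0,
  M(u, v) = r_uv · N̂ = -6/sqrt(u^2 + 36),
  N(u, v) = r_vv · N̂ = 0.
Evaluating at (u, v) = (13/2, -pi/4):
  L = 0, M = -12*sqrt(313)/313, N = 0.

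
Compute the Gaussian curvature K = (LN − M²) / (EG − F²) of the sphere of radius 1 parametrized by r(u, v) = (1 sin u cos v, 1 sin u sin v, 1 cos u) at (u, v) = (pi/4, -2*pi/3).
K = 1

Coefficients of the first fundamental form: E = 1, F = 0, G = sin(u)^2.
Coefficients of the second fundamental form: L = -sin(u)/Abs(sin(u)), M = 0, N = -sin(u)^3/Abs(sin(u)).
Assemble K = (LN − M²)/(EG − F²) = 1. At (u, v) = (pi/4, -2*pi/3): K = 1.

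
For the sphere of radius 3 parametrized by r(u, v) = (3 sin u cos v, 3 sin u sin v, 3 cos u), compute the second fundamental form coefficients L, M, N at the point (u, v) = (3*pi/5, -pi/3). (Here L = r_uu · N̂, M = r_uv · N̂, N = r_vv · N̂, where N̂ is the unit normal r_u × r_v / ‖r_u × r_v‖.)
L = -3;  M = 0;  N = -15/8 - 3*sqrt(5)/8

Compute the unit normal N̂(u, v) = (sin(u)^2*cos(v)/Abs(sin(u)), sin(u)^2*sin(v)/Abs(sin(u)), sin(2*u)/(2*Abs(sin(u)))), and the second partials r_uu, r_uv, r_vv. Take dot products:
  L(u, v) = r_uu · N̂ = -3*sin(u)/Abs(sin(u)),
  M(u, v) = r_uv · N̂ = 0,
  N(u, v) = r_vv · N̂ = -3*sin(u)^3/Abs(sin(u)).
Evaluating at (u, v) = (3*pi/5, -pi/3):
  L = -3, M = 0, N = -15/8 - 3*sqrt(5)/8.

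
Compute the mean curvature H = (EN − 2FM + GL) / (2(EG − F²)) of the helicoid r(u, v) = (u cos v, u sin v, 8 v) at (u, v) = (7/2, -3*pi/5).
H = 0

With E = 1, F = 0, G = u^2 + 64, L = 0, M = -8/sqrt(u^2 + 64), N = 0, assemble
  H = (EN − 2FM + GL) / (2(EG − F²)) = 0.
At (u, v) = (7/2, -3*pi/5): H = 0.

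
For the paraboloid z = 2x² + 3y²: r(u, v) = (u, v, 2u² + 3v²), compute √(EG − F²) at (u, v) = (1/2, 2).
√(EG − F²)|_{(1/2, 2)} = sqrt(149)

E = 16*u^2 + 1, F = 24*u*v, G = 36*v^2 + 1; EG − F² = 16*u^2 + 36*v^2 + 1; √(EG − F²) = sqrt(16*u^2 + 36*v^2 + 1). At the given point: sqrt(149).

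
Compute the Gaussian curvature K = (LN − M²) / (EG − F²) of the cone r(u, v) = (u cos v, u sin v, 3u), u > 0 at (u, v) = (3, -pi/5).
K = 0

Coefficients of the first fundamental form: E = 10, F = 0, G = u^2.
Coefficients of the second fundamental form: L = 0, M = 0, N = 3*sqrt(10)*u^2/(10*Abs(u)).
Assemble K = (LN − M²)/(EG − F²) = 0. At (u, v) = (3, -pi/5): K = 0.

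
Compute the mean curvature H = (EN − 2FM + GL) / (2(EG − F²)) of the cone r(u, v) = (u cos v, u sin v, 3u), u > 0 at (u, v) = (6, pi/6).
H = sqrt(10)/40

With E = 10, F = 0, G = u^2, L = 0, M = 0, N = 3*sqrt(10)*u^2/(10*Abs(u)), assemble
  H = (EN − 2FM + GL) / (2(EG − F²)) = 3*sqrt(10)/(20*Abs(u)).
At (u, v) = (6, pi/6): H = sqrt(10)/40.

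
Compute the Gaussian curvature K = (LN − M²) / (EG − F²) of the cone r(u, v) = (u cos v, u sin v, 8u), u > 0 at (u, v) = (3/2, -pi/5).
K = 0

Coefficients of the first fundamental form: E = 65, F = 0, G = u^2.
Coefficients of the second fundamental form: L = 0, M = 0, N = 8*sqrt(65)*u^2/(65*Abs(u)).
Assemble K = (LN − M²)/(EG − F²) = 0. At (u, v) = (3/2, -pi/5): K = 0.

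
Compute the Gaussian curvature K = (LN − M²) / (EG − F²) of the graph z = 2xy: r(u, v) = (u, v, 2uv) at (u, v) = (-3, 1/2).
K = -1/361

Coefficients of the first fundamental form: E = 4*v^2 + 1, F = 4*u*v, G = 4*u^2 + 1.
Coefficients of the second fundamental form: L = 0, M = 2/sqrt(4*u^2 + 4*v^2 + 1), N = 0.
Assemble K = (LN − M²)/(EG − F²) = -4/(16*u^4 + 32*u^2*v^2 + 8*u^2 + 16*v^4 + 8*v^2 + 1). At (u, v) = (-3, 1/2): K = -1/361.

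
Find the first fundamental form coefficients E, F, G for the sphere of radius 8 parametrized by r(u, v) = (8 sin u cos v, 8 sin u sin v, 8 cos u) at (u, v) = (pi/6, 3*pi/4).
E = 64;  F = 0;  G = 16

Partials: r_u = (8*cos(u)*cos(v), 8*sin(v)*cos(u), -8*sin(u)), r_v = (-8*sin(u)*sin(v), 8*sin(u)*cos(v), 0). As functions of (u, v):
  E = r_u · r_u = 64,
  F = r_u · r_v = 0,
  G = r_v · r_v = 64*sin(u)^2.
Evaluating at (u, v) = (pi/6, 3*pi/4): E = 64, F = 0, G = 16.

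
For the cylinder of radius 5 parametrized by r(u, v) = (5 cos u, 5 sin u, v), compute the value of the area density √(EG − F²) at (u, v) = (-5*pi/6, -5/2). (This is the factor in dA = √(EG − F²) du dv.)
√(EG − F²)|_{(-5*pi/6, -5/2)} = 5

E = 25, F = 0, G = 1, so EG − F² = 25. Taking the positive square root: √(EG − F²) = 5. At (u, v) = (-5*pi/6, -5/2): 5.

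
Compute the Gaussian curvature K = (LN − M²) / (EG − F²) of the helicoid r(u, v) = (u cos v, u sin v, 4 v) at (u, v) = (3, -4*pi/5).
K = -16/625

Coefficients of the first fundamental form: E = 1, F = 0, G = u^2 + 16.
Coefficients of the second fundamental form: L = 0, M = -4/sqrt(u^2 + 16), N = 0.
Assemble K = (LN − M²)/(EG − F²) = -16/(u^2 + 16)^2. At (u, v) = (3, -4*pi/5): K = -16/625.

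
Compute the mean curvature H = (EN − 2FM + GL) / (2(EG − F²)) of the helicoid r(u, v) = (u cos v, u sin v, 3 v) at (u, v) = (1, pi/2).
H = 0

With E = 1, F = 0, G = u^2 + 9, L = 0, M = -3/sqrt(u^2 + 9), N = 0, assemble
  H = (EN − 2FM + GL) / (2(EG − F²)) = 0.
At (u, v) = (1, pi/2): H = 0.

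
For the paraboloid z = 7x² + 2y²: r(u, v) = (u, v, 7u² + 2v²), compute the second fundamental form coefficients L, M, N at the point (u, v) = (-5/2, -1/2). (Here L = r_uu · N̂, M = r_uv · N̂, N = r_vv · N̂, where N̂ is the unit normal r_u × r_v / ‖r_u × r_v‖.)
L = 7*sqrt(1230)/615;  M = 0;  N = 2*sqrt(1230)/615

Compute the unit normal N̂(u, v) = (-14*u/sqrt(196*u^2 + 16*v^2 + 1), -4*v/sqrt(196*u^2 + 16*v^2 + 1), 1/sqrt(196*u^2 + 16*v^2 + 1)), and the second partials r_uu, r_uv, r_vv. Take dot products:
  L(u, v) = r_uu · N̂ = 14/sqrt(196*u^2 + 16*v^2 + 1),
  M(u, v) = r_uv · N̂ = 0,
  N(u, v) = r_vv · N̂ = 4/sqrt(196*u^2 + 16*v^2 + 1).
Evaluating at (u, v) = (-5/2, -1/2):
  L = 7*sqrt(1230)/615, M = 0, N = 2*sqrt(1230)/615.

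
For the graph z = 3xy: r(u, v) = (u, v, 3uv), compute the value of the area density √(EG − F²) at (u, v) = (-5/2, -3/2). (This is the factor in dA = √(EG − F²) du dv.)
√(EG − F²)|_{(-5/2, -3/2)} = sqrt(310)/2

E = 9*v^2 + 1, F = 9*u*v, G = 9*u^2 + 1, so EG − F² = 9*u^2 + 9*v^2 + 1. Taking the positive square root: √(EG − F²) = sqrt(9*u^2 + 9*v^2 + 1). At (u, v) = (-5/2, -3/2): sqrt(310)/2.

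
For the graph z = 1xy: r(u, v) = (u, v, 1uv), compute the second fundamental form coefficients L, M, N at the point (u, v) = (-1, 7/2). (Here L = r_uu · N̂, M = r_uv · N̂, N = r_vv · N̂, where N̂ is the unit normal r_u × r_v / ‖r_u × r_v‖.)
L = 0;  M = 2*sqrt(57)/57;  N = 0

Compute the unit normal N̂(u, v) = (-v/sqrt(u^2 + v^2 + 1), -u/sqrt(u^2 + v^2 + 1), 1/sqrt(u^2 + v^2 + 1)), and the second partials r_uu, r_uv, r_vv. Take dot products:
  L(u, v) = r_uu · N̂ = 0,
  M(u, v) = r_uv · N̂ = 1/sqrt(u^2 + v^2 + 1),
  N(u, v) = r_vv · N̂ = 0.
Evaluating at (u, v) = (-1, 7/2):
  L = 0, M = 2*sqrt(57)/57, N = 0.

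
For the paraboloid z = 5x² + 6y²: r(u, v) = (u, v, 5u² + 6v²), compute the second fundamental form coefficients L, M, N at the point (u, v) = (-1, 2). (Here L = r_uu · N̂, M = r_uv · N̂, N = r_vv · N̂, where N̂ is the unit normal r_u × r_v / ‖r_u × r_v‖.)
L = 10*sqrt(677)/677;  M = 0;  N = 12*sqrt(677)/677

Compute the unit normal N̂(u, v) = (-10*u/sqrt(100*u^2 + 144*v^2 + 1), -12*v/sqrt(100*u^2 + 144*v^2 + 1), 1/sqrt(100*u^2 + 144*v^2 + 1)), and the second partials r_uu, r_uv, r_vv. Take dot products:
  L(u, v) = r_uu · N̂ = 10/sqrt(100*u^2 + 144*v^2 + 1),
  M(u, v) = r_uv · N̂ = 0,
  N(u, v) = r_vv · N̂ = 12/sqrt(100*u^2 + 144*v^2 + 1).
Evaluating at (u, v) = (-1, 2):
  L = 10*sqrt(677)/677, M = 0, N = 12*sqrt(677)/677.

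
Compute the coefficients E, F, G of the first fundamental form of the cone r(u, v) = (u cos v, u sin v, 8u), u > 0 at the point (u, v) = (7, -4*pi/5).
E = 65;  F = 0;  G = 49

Partials: r_u = (cos(v), sin(v), 8), r_v = (-u*sin(v), u*cos(v), 0). As functions of (u, v):
  E = r_u · r_u = 65,
  F = r_u · r_v = 0,
  G = r_v · r_v = u^2.
Evaluating at (u, v) = (7, -4*pi/5): E = 65, F = 0, G = 49.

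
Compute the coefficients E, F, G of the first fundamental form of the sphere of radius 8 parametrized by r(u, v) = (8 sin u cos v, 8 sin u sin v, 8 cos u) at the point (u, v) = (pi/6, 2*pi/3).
E = 64;  F = 0;  G = 16

Partials: r_u = (8*cos(u)*cos(v), 8*sin(v)*cos(u), -8*sin(u)), r_v = (-8*sin(u)*sin(v), 8*sin(u)*cos(v), 0). As functions of (u, v):
  E = r_u · r_u = 64,
  F = r_u · r_v = 0,
  G = r_v · r_v = 64*sin(u)^2.
Evaluating at (u, v) = (pi/6, 2*pi/3): E = 64, F = 0, G = 16.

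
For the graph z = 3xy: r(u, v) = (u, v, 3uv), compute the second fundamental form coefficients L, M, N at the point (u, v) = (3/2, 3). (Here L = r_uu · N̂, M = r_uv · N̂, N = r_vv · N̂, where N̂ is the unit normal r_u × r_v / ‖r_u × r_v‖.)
L = 0;  M = 6*sqrt(409)/409;  N = 0

Compute the unit normal N̂(u, v) = (-3*v/sqrt(9*u^2 + 9*v^2 + 1), -3*u/sqrt(9*u^2 + 9*v^2 + 1), 1/sqrt(9*u^2 + 9*v^2 + 1)), and the second partials r_uu, r_uv, r_vv. Take dot products:
  L(u, v) = r_uu · N̂ = 0,
  M(u, v) = r_uv · N̂ = 3/sqrt(9*u^2 + 9*v^2 + 1),
  N(u, v) = r_vv · N̂ = 0.
Evaluating at (u, v) = (3/2, 3):
  L = 0, M = 6*sqrt(409)/409, N = 0.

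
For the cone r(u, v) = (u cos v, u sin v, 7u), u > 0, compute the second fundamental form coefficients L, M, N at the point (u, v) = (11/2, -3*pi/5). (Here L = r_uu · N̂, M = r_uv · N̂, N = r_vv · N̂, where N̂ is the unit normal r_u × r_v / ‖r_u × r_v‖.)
L = 0;  M = 0;  N = 77*sqrt(2)/20

Compute the unit normal N̂(u, v) = (-7*sqrt(2)*u*cos(v)/(10*Abs(u)), -7*sqrt(2)*u*sin(v)/(10*Abs(u)), sqrt(2)*u/(10*Abs(u))), and the second partials r_uu, r_uv, r_vv. Take dot products:
  L(u, v) = r_uu · N̂ = 0,
  M(u, v) = r_uv · N̂ = 0,
  N(u, v) = r_vv · N̂ = 7*sqrt(2)*u^2/(10*Abs(u)).
Evaluating at (u, v) = (11/2, -3*pi/5):
  L = 0, M = 0, N = 77*sqrt(2)/20.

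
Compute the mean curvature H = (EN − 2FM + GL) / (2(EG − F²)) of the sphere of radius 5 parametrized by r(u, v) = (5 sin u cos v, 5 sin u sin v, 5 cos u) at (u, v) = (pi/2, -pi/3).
H = -1/5

With E = 25, F = 0, G = 25*sin(u)^2, L = -5*sin(u)/Abs(sin(u)), M = 0, N = -5*sin(u)^3/Abs(sin(u)), assemble
  H = (EN − 2FM + GL) / (2(EG − F²)) = -sin(u)/(5*Abs(sin(u))).
At (u, v) = (pi/2, -pi/3): H = -1/5.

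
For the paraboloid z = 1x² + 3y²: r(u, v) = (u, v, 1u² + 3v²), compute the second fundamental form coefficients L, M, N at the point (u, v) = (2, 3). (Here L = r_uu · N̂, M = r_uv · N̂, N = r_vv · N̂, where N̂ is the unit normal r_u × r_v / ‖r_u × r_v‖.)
L = 2*sqrt(341)/341;  M = 0;  N = 6*sqrt(341)/341

Compute the unit normal N̂(u, v) = (-2*u/sqrt(4*u^2 + 36*v^2 + 1), -6*v/sqrt(4*u^2 + 36*v^2 + 1), 1/sqrt(4*u^2 + 36*v^2 + 1)), and the second partials r_uu, r_uv, r_vv. Take dot products:
  L(u, v) = r_uu · N̂ = 2/sqrt(4*u^2 + 36*v^2 + 1),
  M(u, v) = r_uv · N̂ = 0,
  N(u, v) = r_vv · N̂ = 6/sqrt(4*u^2 + 36*v^2 + 1).
Evaluating at (u, v) = (2, 3):
  L = 2*sqrt(341)/341, M = 0, N = 6*sqrt(341)/341.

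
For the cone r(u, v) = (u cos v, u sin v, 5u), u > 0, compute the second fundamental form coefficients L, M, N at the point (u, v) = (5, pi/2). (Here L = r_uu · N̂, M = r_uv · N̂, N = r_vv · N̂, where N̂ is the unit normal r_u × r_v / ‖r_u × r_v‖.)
L = 0;  M = 0;  N = 25*sqrt(26)/26

Compute the unit normal N̂(u, v) = (-5*sqrt(26)*u*cos(v)/(26*Abs(u)), -5*sqrt(26)*u*sin(v)/(26*Abs(u)), sqrt(26)*u/(26*Abs(u))), and the second partials r_uu, r_uv, r_vv. Take dot products:
  L(u, v) = r_uu · N̂ = 0,
  M(u, v) = r_uv · N̂ = 0,
  N(u, v) = r_vv · N̂ = 5*sqrt(26)*u^2/(26*Abs(u)).
Evaluating at (u, v) = (5, pi/2):
  L = 0, M = 0, N = 25*sqrt(26)/26.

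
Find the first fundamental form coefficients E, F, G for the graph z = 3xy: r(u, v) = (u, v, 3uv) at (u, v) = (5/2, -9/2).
E = 733/4;  F = -405/4;  G = 229/4

Partials: r_u = (1, 0, 3*v), r_v = (0, 1, 3*u). As functions of (u, v):
  E = r_u · r_u = 9*v^2 + 1,
  F = r_u · r_v = 9*u*v,
  G = r_v · r_v = 9*u^2 + 1.
Evaluating at (u, v) = (5/2, -9/2): E = 733/4, F = -405/4, G = 229/4.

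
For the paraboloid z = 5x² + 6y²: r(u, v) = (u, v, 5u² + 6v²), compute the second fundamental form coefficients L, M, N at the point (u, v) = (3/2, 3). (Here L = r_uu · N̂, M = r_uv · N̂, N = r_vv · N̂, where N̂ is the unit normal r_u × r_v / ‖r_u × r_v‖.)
L = 5*sqrt(1522)/761;  M = 0;  N = 6*sqrt(1522)/761

Compute the unit normal N̂(u, v) = (-10*u/sqrt(100*u^2 + 144*v^2 + 1), -12*v/sqrt(100*u^2 + 144*v^2 + 1), 1/sqrt(100*u^2 + 144*v^2 + 1)), and the second partials r_uu, r_uv, r_vv. Take dot products:
  L(u, v) = r_uu · N̂ = 10/sqrt(100*u^2 + 144*v^2 + 1),
  M(u, v) = r_uv · N̂ = 0,
  N(u, v) = r_vv · N̂ = 12/sqrt(100*u^2 + 144*v^2 + 1).
Evaluating at (u, v) = (3/2, 3):
  L = 5*sqrt(1522)/761, M = 0, N = 6*sqrt(1522)/761.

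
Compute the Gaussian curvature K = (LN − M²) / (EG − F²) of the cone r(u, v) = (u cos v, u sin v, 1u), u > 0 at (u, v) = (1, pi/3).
K = 0

Coefficients of the first fundamental form: E = 2, F = 0, G = u^2.
Coefficients of the second fundamental form: L = 0, M = 0, N = sqrt(2)*u^2/(2*Abs(u)).
Assemble K = (LN − M²)/(EG − F²) = 0. At (u, v) = (1, pi/3): K = 0.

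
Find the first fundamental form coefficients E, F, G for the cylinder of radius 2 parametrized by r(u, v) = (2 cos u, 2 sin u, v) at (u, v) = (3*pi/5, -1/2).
E = 4;  F = 0;  G = 1

Partials: r_u = (-2*sin(u), 2*cos(u), 0), r_v = (0, 0, 1). As functions of (u, v):
  E = r_u · r_u = 4,
  F = r_u · r_v = 0,
  G = r_v · r_v = 1.
Evaluating at (u, v) = (3*pi/5, -1/2): E = 4, F = 0, G = 1.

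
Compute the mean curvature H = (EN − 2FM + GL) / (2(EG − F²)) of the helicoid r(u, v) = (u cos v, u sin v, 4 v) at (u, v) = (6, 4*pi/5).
H = 0

With E = 1, F = 0, G = u^2 + 16, L = 0, M = -4/sqrt(u^2 + 16), N = 0, assemble
  H = (EN − 2FM + GL) / (2(EG − F²)) = 0.
At (u, v) = (6, 4*pi/5): H = 0.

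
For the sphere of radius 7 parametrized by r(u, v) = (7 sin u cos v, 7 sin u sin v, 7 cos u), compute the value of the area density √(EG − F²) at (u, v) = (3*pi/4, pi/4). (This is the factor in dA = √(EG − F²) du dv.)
√(EG − F²)|_{(3*pi/4, pi/4)} = 49*sqrt(2)/2

E = 49, F = 0, G = 49*sin(u)^2, so EG − F² = 2401*sin(u)^2. Taking the positive square root: √(EG − F²) = 49*Abs(sin(u)). At (u, v) = (3*pi/4, pi/4): 49*sqrt(2)/2.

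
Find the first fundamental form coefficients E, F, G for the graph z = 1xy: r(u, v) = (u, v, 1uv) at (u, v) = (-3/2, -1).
E = 2;  F = 3/2;  G = 13/4

Partials: r_u = (1, 0, v), r_v = (0, 1, u). As functions of (u, v):
  E = r_u · r_u = v^2 + 1,
  F = r_u · r_v = u*v,
  G = r_v · r_v = u^2 + 1.
Evaluating at (u, v) = (-3/2, -1): E = 2, F = 3/2, G = 13/4.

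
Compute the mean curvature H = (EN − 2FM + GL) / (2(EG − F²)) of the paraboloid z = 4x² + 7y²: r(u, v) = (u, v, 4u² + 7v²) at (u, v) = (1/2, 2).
H = 3259*sqrt(89)/213867

With E = 64*u^2 + 1, F = 112*u*v, G = 196*v^2 + 1, L = 8/sqrt(64*u^2 + 196*v^2 + 1), M = 0, N = 14/sqrt(64*u^2 + 196*v^2 + 1), assemble
  H = (EN − 2FM + GL) / (2(EG − F²)) = (448*u^2 + 784*v^2 + 11)/(64*u^2 + 196*v^2 + 1)^(3/2).
At (u, v) = (1/2, 2): H = 3259*sqrt(89)/213867.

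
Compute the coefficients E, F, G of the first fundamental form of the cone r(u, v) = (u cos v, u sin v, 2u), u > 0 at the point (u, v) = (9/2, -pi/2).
E = 5;  F = 0;  G = 81/4

Partials: r_u = (cos(v), sin(v), 2), r_v = (-u*sin(v), u*cos(v), 0). As functions of (u, v):
  E = r_u · r_u = 5,
  F = r_u · r_v = 0,
  G = r_v · r_v = u^2.
Evaluating at (u, v) = (9/2, -pi/2): E = 5, F = 0, G = 81/4.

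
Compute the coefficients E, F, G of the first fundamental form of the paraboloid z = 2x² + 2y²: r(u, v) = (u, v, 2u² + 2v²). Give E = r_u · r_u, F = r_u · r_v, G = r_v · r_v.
E = 16*u^2 + 1;  F = 16*u*v;  G = 16*v^2 + 1

Compute partials: r_u = (1, 0, 4*u), r_v = (0, 1, 4*v). Then
  E = r_u · r_u = 16*u^2 + 1,
  F = r_u · r_v = 16*u*v,
  G = r_v · r_v = 16*v^2 + 1.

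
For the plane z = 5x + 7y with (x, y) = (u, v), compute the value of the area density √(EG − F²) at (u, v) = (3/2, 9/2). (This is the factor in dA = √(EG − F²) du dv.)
√(EG − F²)|_{(3/2, 9/2)} = 5*sqrt(3)

E = 26, F = 35, G = 50, so EG − F² = 75. Taking the positive square root: √(EG − F²) = 5*sqrt(3). At (u, v) = (3/2, 9/2): 5*sqrt(3).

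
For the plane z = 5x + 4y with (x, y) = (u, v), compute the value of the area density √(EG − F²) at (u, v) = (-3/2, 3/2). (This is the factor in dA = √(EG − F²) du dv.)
√(EG − F²)|_{(-3/2, 3/2)} = sqrt(42)

E = 26, F = 20, G = 17, so EG − F² = 42. Taking the positive square root: √(EG − F²) = sqrt(42). At (u, v) = (-3/2, 3/2): sqrt(42).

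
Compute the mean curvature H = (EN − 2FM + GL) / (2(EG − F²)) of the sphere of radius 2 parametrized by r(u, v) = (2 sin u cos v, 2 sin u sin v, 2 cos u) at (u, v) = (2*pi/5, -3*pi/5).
H = -1/2

With E = 4, F = 0, G = 4*sin(u)^2, L = -2*sin(u)/Abs(sin(u)), M = 0, N = -2*sin(u)^3/Abs(sin(u)), assemble
  H = (EN − 2FM + GL) / (2(EG − F²)) = -sin(u)/(2*Abs(sin(u))).
At (u, v) = (2*pi/5, -3*pi/5): H = -1/2.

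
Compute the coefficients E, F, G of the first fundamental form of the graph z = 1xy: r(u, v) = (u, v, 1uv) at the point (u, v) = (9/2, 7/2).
E = 53/4;  F = 63/4;  G = 85/4

Partials: r_u = (1, 0, v), r_v = (0, 1, u). As functions of (u, v):
  E = r_u · r_u = v^2 + 1,
  F = r_u · r_v = u*v,
  G = r_v · r_v = u^2 + 1.
Evaluating at (u, v) = (9/2, 7/2): E = 53/4, F = 63/4, G = 85/4.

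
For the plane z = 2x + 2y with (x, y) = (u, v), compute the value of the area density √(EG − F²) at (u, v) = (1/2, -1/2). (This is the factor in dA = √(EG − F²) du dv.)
√(EG − F²)|_{(1/2, -1/2)} = 3

E = 5, F = 4, G = 5, so EG − F² = 9. Taking the positive square root: √(EG − F²) = 3. At (u, v) = (1/2, -1/2): 3.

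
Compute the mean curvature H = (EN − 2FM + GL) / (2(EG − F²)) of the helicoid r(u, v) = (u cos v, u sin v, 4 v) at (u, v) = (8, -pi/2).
H = 0

With E = 1, F = 0, G = u^2 + 16, L = 0, M = -4/sqrt(u^2 + 16), N = 0, assemble
  H = (EN − 2FM + GL) / (2(EG − F²)) = 0.
At (u, v) = (8, -pi/2): H = 0.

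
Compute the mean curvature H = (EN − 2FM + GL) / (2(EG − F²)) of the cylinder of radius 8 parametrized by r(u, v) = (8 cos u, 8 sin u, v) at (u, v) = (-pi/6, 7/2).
H = -1/16

With E = 64, F = 0, G = 1, L = -8, M = 0, N = 0, assemble
  H = (EN − 2FM + GL) / (2(EG − F²)) = -1/16.
At (u, v) = (-pi/6, 7/2): H = -1/16.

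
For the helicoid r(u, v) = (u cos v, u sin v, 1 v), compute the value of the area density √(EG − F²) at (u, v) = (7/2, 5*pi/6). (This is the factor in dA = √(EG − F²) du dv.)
√(EG − F²)|_{(7/2, 5*pi/6)} = sqrt(53)/2

E = 1, F = 0, G = u^2 + 1, so EG − F² = u^2 + 1. Taking the positive square root: √(EG − F²) = sqrt(u^2 + 1). At (u, v) = (7/2, 5*pi/6): sqrt(53)/2.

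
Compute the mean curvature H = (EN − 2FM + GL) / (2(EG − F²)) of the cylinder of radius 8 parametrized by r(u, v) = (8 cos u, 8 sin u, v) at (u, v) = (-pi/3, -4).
H = -1/16

With E = 64, F = 0, G = 1, L = -8, M = 0, N = 0, assemble
  H = (EN − 2FM + GL) / (2(EG − F²)) = -1/16.
At (u, v) = (-pi/3, -4): H = -1/16.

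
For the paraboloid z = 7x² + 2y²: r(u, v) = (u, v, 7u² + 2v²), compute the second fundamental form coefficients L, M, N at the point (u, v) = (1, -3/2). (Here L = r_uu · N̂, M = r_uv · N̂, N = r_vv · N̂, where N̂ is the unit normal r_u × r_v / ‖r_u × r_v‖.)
L = 14*sqrt(233)/233;  M = 0;  N = 4*sqrt(233)/233

Compute the unit normal N̂(u, v) = (-14*u/sqrt(196*u^2 + 16*v^2 + 1), -4*v/sqrt(196*u^2 + 16*v^2 + 1), 1/sqrt(196*u^2 + 16*v^2 + 1)), and the second partials r_uu, r_uv, r_vv. Take dot products:
  L(u, v) = r_uu · N̂ = 14/sqrt(196*u^2 + 16*v^2 + 1),
  M(u, v) = r_uv · N̂ = 0,
  N(u, v) = r_vv · N̂ = 4/sqrt(196*u^2 + 16*v^2 + 1).
Evaluating at (u, v) = (1, -3/2):
  L = 14*sqrt(233)/233, M = 0, N = 4*sqrt(233)/233.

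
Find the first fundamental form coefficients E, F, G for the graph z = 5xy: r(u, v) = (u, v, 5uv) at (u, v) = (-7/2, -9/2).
E = 2029/4;  F = 1575/4;  G = 1229/4

Partials: r_u = (1, 0, 5*v), r_v = (0, 1, 5*u). As functions of (u, v):
  E = r_u · r_u = 25*v^2 + 1,
  F = r_u · r_v = 25*u*v,
  G = r_v · r_v = 25*u^2 + 1.
Evaluating at (u, v) = (-7/2, -9/2): E = 2029/4, F = 1575/4, G = 1229/4.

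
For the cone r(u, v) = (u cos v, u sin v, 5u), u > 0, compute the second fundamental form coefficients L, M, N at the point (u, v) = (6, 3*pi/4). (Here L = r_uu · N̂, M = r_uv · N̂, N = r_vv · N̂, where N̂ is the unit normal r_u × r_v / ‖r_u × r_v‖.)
L = 0;  M = 0;  N = 15*sqrt(26)/13

Compute the unit normal N̂(u, v) = (-5*sqrt(26)*u*cos(v)/(26*Abs(u)), -5*sqrt(26)*u*sin(v)/(26*Abs(u)), sqrt(26)*u/(26*Abs(u))), and the second partials r_uu, r_uv, r_vv. Take dot products:
  L(u, v) = r_uu · N̂ = 0,
  M(u, v) = r_uv · N̂ = 0,
  N(u, v) = r_vv · N̂ = 5*sqrt(26)*u^2/(26*Abs(u)).
Evaluating at (u, v) = (6, 3*pi/4):
  L = 0, M = 0, N = 15*sqrt(26)/13.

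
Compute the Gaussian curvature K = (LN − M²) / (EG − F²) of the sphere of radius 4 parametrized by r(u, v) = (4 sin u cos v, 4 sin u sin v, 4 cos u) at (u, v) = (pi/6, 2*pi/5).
K = 1/16

Coefficients of the first fundamental form: E = 16, F = 0, G = 16*sin(u)^2.
Coefficients of the second fundamental form: L = -4*sin(u)/Abs(sin(u)), M = 0, N = -4*sin(u)^3/Abs(sin(u)).
Assemble K = (LN − M²)/(EG − F²) = 1/16. At (u, v) = (pi/6, 2*pi/5): K = 1/16.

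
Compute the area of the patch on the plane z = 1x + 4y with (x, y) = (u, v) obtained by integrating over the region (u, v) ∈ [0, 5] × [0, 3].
Area = 45*sqrt(2)

Area = ∫∫ √(EG − F²) du dv with √(EG − F²) = 3*sqrt(2). Integrating over [0, 5] × [0, 3] gives 45*sqrt(2).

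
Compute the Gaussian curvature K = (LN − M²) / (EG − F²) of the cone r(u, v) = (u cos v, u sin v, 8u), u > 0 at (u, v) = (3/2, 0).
K = 0

Coefficients of the first fundamental form: E = 65, F = 0, G = u^2.
Coefficients of the second fundamental form: L = 0, M = 0, N = 8*sqrt(65)*u^2/(65*Abs(u)).
Assemble K = (LN − M²)/(EG − F²) = 0. At (u, v) = (3/2, 0): K = 0.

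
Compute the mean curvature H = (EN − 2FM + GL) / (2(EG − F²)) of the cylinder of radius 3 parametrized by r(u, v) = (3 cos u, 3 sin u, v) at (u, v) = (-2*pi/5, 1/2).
H = -1/6

With E = 9, F = 0, G = 1, L = -3, M = 0, N = 0, assemble
  H = (EN − 2FM + GL) / (2(EG − F²)) = -1/6.
At (u, v) = (-2*pi/5, 1/2): H = -1/6.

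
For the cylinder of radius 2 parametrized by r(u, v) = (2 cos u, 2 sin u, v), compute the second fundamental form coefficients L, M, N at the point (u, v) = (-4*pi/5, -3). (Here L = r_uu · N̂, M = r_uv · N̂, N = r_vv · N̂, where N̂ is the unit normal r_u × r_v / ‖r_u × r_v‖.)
L = -2;  M = 0;  N = 0

Compute the unit normal N̂(u, v) = (cos(u), sin(u), 0), and the second partials r_uu, r_uv, r_vv. Take dot products:
  L(u, v) = r_uu · N̂ = -2,
  M(u, v) = r_uv · N̂ = 0,
  N(u, v) = r_vv · N̂ = 0.
Evaluating at (u, v) = (-4*pi/5, -3):
  L = -2, M = 0, N = 0.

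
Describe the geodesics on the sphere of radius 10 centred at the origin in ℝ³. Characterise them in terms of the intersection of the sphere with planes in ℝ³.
Geodesics on the sphere of radius 10 are great circles — circles of radius 10 obtained as the intersection of the sphere with planes through the origin (the centre of the sphere).

A curve α(t) of nonzero constant speed on the sphere of radius 10 is a geodesic iff its acceleration α̈ is everywhere normal to the surface, i.e. parallel to the radial vector α(t). Then d/dt(α × α̇) = α̇ × α̇ + α × α̈ = 0, so α × α̇ is a constant vector n ≠ 0 and α(t) · n = 0 for all t: α lies in the plane through the origin with normal n. The intersection of that plane with the sphere is a circle of radius 10 (a great circle). Conversely, a great circle traversed at constant speed has centripetal acceleration pointing at the origin, hence normal to the sphere, so every great circle is a geodesic.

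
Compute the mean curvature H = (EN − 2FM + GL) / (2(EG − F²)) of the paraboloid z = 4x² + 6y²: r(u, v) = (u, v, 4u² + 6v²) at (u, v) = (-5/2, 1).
H = 2986*sqrt(545)/297025

With E = 64*u^2 + 1, F = 96*u*v, G = 144*v^2 + 1, L = 8/sqrt(64*u^2 + 144*v^2 + 1), M = 0, N = 12/sqrt(64*u^2 + 144*v^2 + 1), assemble
  H = (EN − 2FM + GL) / (2(EG − F²)) = 2*(192*u^2 + 288*v^2 + 5)/(64*u^2 + 144*v^2 + 1)^(3/2).
At (u, v) = (-5/2, 1): H = 2986*sqrt(545)/297025.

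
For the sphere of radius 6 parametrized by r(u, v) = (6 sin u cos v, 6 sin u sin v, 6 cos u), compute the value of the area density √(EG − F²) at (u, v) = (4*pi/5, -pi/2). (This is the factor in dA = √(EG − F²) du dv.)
√(EG − F²)|_{(4*pi/5, -pi/2)} = 9*sqrt(10 - 2*sqrt(5))

E = 36, F = 0, G = 36*sin(u)^2, so EG − F² = 1296*sin(u)^2. Taking the positive square root: √(EG − F²) = 36*Abs(sin(u)). At (u, v) = (4*pi/5, -pi/2): 9*sqrt(10 - 2*sqrt(5)).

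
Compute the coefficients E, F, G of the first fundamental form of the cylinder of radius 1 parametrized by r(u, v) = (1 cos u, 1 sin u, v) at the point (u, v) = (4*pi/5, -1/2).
E = 1;  F = 0;  G = 1

Partials: r_u = (-sin(u), cos(u), 0), r_v = (0, 0, 1). As functions of (u, v):
  E = r_u · r_u = 1,
  F = r_u · r_v = 0,
  G = r_v · r_v = 1.
Evaluating at (u, v) = (4*pi/5, -1/2): E = 1, F = 0, G = 1.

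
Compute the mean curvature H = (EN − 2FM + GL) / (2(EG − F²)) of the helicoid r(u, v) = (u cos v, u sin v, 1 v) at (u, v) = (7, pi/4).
H = 0

With E = 1, F = 0, G = u^2 + 1, L = 0, M = -1/sqrt(u^2 + 1), N = 0, assemble
  H = (EN − 2FM + GL) / (2(EG − F²)) = 0.
At (u, v) = (7, pi/4): H = 0.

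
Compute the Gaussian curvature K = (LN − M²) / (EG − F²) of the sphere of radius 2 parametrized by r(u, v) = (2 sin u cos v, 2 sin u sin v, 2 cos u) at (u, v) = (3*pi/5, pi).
K = 1/4

Coefficients of the first fundamental form: E = 4, F = 0, G = 4*sin(u)^2.
Coefficients of the second fundamental form: L = -2*sin(u)/Abs(sin(u)), M = 0, N = -2*sin(u)^3/Abs(sin(u)).
Assemble K = (LN − M²)/(EG − F²) = 1/4. At (u, v) = (3*pi/5, pi): K = 1/4.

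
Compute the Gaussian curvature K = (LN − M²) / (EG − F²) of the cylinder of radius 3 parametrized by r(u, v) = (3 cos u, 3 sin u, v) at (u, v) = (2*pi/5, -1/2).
K = 0

Coefficients of the first fundamental form: E = 9, F = 0, G = 1.
Coefficients of the second fundamental form: L = -3, M = 0, N = 0.
Assemble K = (LN − M²)/(EG − F²) = 0. At (u, v) = (2*pi/5, -1/2): K = 0.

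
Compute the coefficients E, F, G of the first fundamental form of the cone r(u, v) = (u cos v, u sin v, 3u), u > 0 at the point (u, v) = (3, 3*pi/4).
E = 10;  F = 0;  G = 9

Partials: r_u = (cos(v), sin(v), 3), r_v = (-u*sin(v), u*cos(v), 0). As functions of (u, v):
  E = r_u · r_u = 10,
  F = r_u · r_v = 0,
  G = r_v · r_v = u^2.
Evaluating at (u, v) = (3, 3*pi/4): E = 10, F = 0, G = 9.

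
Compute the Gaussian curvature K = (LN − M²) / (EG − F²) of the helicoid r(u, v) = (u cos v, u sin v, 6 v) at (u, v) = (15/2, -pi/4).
K = -64/15129

Coefficients of the first fundamental form: E = 1, F = 0, G = u^2 + 36.
Coefficients of the second fundamental form: L = 0, M = -6/sqrt(u^2 + 36), N = 0.
Assemble K = (LN − M²)/(EG − F²) = -36/(u^2 + 36)^2. At (u, v) = (15/2, -pi/4): K = -64/15129.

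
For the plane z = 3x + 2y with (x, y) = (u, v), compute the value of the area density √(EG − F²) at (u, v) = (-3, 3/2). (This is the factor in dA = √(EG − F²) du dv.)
√(EG − F²)|_{(-3, 3/2)} = sqrt(14)

E = 10, F = 6, G = 5, so EG − F² = 14. Taking the positive square root: √(EG − F²) = sqrt(14). At (u, v) = (-3, 3/2): sqrt(14).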